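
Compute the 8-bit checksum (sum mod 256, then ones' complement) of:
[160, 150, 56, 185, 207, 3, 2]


Sum = 763 mod 256 = 251
Complement = 4

4


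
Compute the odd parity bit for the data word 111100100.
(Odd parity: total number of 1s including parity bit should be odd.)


Number of 1s in data: 5
Parity bit: 0

0


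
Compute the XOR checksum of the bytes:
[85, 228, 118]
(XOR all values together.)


XOR chain: 85 ^ 228 ^ 118 = 199

199


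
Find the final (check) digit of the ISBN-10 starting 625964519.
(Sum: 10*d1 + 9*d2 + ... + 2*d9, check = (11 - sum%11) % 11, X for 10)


Weighted sum: 278
278 mod 11 = 3

Check digit: 8


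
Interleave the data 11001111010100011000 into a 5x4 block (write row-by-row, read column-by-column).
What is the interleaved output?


Matrix:
  1100
  1111
  0101
  0001
  1000
Read columns: 11001111000100001110

11001111000100001110


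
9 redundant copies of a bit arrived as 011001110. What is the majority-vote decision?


Ones: 5 out of 9
Threshold: 5

1 (5/9 voted 1)


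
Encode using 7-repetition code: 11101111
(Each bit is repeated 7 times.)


Each bit -> 7 copies

11111111111111111111100000001111111111111111111111111111


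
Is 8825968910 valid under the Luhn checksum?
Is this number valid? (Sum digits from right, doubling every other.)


Luhn sum = 57
57 mod 10 = 7

Invalid (Luhn sum mod 10 = 7)


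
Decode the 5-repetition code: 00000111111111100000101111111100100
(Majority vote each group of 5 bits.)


Groups: 00000, 11111, 11111, 00000, 10111, 11111, 00100
Majority votes: 0110110

0110110


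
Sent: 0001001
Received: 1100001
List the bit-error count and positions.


XOR: 1101000

3 error(s) at position(s): 0, 1, 3


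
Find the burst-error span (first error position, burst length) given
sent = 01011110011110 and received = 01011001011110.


XOR: 00000111000000

Burst at position 5, length 3


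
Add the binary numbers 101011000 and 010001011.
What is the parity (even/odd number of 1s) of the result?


101011000 = 344
010001011 = 139
Sum = 483 = 111100011
1s count = 6

even parity (6 ones in 111100011)


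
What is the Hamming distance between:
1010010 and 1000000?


XOR: 0010010
Count of 1s: 2

2


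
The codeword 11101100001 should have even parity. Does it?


Number of 1s: 6

Yes, parity is correct (6 ones)


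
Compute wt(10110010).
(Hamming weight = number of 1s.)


Counting 1s in 10110010

4


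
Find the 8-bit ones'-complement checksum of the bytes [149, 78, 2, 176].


Sum = 405 mod 256 = 149
Complement = 106

106


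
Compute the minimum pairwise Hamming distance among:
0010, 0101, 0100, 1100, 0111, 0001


Comparing all pairs, minimum distance: 1
Can detect 0 errors, correct 0 errors

1


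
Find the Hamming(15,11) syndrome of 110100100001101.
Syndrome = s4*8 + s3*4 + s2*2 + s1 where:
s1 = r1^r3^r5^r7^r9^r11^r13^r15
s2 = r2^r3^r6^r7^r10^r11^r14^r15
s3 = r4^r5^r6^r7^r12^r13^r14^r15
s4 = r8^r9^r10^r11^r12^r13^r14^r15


s1=0, s2=1, s3=1, s4=1

Syndrome = 14 (error at position 14)


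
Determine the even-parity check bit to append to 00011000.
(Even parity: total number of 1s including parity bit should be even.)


Number of 1s in data: 2
Parity bit: 0

0


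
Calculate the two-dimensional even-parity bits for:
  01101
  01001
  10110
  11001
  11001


Row parities: 10111
Column parities: 10010

Row P: 10111, Col P: 10010, Corner: 0


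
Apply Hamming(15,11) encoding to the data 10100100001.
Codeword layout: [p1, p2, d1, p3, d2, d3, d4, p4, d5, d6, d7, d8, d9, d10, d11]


Parity bits: p1=0, p2=0, p3=0, p4=0

001001000100001


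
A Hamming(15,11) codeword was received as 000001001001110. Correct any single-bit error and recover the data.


Syndrome = 0: no error detected

Data: 00101001110 (no errors)


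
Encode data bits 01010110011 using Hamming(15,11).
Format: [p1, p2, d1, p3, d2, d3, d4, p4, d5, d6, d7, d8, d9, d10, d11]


Parity bits: p1=0, p2=1, p3=0, p4=0

010010100110011


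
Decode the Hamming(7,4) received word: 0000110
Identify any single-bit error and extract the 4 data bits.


Syndrome = 3: error at position 3

Data: 1110 (corrected bit 3)


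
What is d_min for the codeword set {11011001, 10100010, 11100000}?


Comparing all pairs, minimum distance: 2
Can detect 1 errors, correct 0 errors

2


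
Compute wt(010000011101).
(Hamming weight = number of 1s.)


Counting 1s in 010000011101

5


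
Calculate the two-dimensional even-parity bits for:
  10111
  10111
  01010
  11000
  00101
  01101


Row parities: 000001
Column parities: 11010

Row P: 000001, Col P: 11010, Corner: 1


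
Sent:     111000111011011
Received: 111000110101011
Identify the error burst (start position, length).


XOR: 000000001110000

Burst at position 8, length 3


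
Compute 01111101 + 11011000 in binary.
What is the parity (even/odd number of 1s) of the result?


01111101 = 125
11011000 = 216
Sum = 341 = 101010101
1s count = 5

odd parity (5 ones in 101010101)


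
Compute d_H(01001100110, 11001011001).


XOR: 10000111111
Count of 1s: 7

7


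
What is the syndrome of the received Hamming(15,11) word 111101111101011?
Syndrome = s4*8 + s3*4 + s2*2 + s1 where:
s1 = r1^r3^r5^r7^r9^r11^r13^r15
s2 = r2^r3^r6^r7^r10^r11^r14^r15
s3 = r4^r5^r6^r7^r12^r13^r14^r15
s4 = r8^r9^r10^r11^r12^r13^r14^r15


s1=1, s2=1, s3=0, s4=0

Syndrome = 3 (error at position 3)


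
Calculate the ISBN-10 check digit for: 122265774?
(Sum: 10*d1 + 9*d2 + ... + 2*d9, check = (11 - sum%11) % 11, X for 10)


Weighted sum: 176
176 mod 11 = 0

Check digit: 0


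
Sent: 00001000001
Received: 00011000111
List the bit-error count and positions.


XOR: 00010000110

3 error(s) at position(s): 3, 8, 9


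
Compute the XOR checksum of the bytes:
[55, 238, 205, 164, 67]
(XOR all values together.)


XOR chain: 55 ^ 238 ^ 205 ^ 164 ^ 67 = 243

243


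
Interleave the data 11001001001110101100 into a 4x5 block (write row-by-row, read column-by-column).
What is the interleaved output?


Matrix:
  11001
  00100
  11101
  01100
Read columns: 10101011011100001010

10101011011100001010


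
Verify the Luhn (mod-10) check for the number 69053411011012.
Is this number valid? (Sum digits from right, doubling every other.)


Luhn sum = 37
37 mod 10 = 7

Invalid (Luhn sum mod 10 = 7)


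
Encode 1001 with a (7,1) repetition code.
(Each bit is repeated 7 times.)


Each bit -> 7 copies

1111111000000000000001111111


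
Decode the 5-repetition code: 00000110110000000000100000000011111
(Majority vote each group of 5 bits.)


Groups: 00000, 11011, 00000, 00000, 10000, 00000, 11111
Majority votes: 0100001

0100001


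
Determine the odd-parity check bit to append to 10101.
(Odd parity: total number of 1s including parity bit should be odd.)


Number of 1s in data: 3
Parity bit: 0

0


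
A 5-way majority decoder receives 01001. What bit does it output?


Ones: 2 out of 5
Threshold: 3

0 (2/5 voted 1)


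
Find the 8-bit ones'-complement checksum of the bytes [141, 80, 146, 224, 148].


Sum = 739 mod 256 = 227
Complement = 28

28


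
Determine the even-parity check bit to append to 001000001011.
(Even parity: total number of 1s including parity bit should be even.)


Number of 1s in data: 4
Parity bit: 0

0


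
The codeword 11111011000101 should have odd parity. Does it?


Number of 1s: 9

Yes, parity is correct (9 ones)


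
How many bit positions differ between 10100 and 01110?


XOR: 11010
Count of 1s: 3

3


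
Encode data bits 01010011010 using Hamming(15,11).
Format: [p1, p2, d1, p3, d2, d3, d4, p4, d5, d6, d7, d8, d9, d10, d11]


Parity bits: p1=1, p2=1, p3=0, p4=1

110010110011010


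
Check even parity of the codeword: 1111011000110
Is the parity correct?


Number of 1s: 8

Yes, parity is correct (8 ones)


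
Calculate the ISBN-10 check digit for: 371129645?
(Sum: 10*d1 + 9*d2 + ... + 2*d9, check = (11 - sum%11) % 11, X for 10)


Weighted sum: 211
211 mod 11 = 2

Check digit: 9


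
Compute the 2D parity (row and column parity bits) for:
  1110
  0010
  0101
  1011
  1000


Row parities: 11011
Column parities: 1010

Row P: 11011, Col P: 1010, Corner: 0


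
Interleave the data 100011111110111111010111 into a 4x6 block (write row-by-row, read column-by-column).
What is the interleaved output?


Matrix:
  100011
  111110
  111111
  010111
Read columns: 111001110110011111111011

111001110110011111111011


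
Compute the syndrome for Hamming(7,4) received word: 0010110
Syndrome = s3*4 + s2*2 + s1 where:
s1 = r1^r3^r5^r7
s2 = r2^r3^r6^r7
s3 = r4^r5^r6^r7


s1=0, s2=0, s3=0

Syndrome = 0 (no error)


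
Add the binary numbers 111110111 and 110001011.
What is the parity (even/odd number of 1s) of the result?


111110111 = 503
110001011 = 395
Sum = 898 = 1110000010
1s count = 4

even parity (4 ones in 1110000010)


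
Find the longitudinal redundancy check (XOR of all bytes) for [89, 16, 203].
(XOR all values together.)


XOR chain: 89 ^ 16 ^ 203 = 130

130


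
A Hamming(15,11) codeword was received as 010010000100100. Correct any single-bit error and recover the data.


Syndrome = 0: no error detected

Data: 01000100100 (no errors)


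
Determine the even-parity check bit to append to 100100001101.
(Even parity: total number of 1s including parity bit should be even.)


Number of 1s in data: 5
Parity bit: 1

1


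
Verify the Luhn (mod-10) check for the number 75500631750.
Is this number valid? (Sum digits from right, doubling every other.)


Luhn sum = 29
29 mod 10 = 9

Invalid (Luhn sum mod 10 = 9)


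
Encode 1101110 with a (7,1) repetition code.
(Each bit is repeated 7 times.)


Each bit -> 7 copies

1111111111111100000001111111111111111111110000000


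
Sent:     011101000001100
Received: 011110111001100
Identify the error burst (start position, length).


XOR: 000011111000000

Burst at position 4, length 5


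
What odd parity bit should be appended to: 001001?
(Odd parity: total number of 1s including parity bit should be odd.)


Number of 1s in data: 2
Parity bit: 1

1


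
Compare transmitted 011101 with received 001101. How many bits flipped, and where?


XOR: 010000

1 error(s) at position(s): 1


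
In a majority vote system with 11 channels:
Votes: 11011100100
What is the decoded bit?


Ones: 6 out of 11
Threshold: 6

1 (6/11 voted 1)


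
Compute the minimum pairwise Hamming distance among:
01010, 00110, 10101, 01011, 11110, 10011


Comparing all pairs, minimum distance: 1
Can detect 0 errors, correct 0 errors

1


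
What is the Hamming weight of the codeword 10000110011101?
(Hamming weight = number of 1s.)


Counting 1s in 10000110011101

7


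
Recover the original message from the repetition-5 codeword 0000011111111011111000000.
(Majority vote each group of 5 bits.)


Groups: 00000, 11111, 11101, 11110, 00000
Majority votes: 01110

01110


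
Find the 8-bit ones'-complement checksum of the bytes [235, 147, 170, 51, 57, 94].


Sum = 754 mod 256 = 242
Complement = 13

13


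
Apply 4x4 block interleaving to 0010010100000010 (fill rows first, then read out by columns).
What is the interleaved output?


Matrix:
  0010
  0101
  0000
  0010
Read columns: 0000010010010100

0000010010010100


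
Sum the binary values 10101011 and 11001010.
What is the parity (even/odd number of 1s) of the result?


10101011 = 171
11001010 = 202
Sum = 373 = 101110101
1s count = 6

even parity (6 ones in 101110101)


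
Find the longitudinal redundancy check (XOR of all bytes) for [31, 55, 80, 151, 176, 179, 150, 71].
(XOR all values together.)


XOR chain: 31 ^ 55 ^ 80 ^ 151 ^ 176 ^ 179 ^ 150 ^ 71 = 61

61


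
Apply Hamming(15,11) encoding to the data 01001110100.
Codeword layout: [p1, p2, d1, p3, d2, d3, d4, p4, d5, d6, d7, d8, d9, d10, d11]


Parity bits: p1=0, p2=0, p3=0, p4=0

000010001110100


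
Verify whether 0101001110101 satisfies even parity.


Number of 1s: 7

No, parity error (7 ones)


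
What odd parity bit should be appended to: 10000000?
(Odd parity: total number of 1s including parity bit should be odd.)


Number of 1s in data: 1
Parity bit: 0

0


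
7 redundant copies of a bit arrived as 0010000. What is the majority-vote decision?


Ones: 1 out of 7
Threshold: 4

0 (1/7 voted 1)


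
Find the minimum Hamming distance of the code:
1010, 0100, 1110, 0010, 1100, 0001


Comparing all pairs, minimum distance: 1
Can detect 0 errors, correct 0 errors

1


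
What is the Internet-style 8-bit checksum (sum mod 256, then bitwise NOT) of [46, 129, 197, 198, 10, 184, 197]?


Sum = 961 mod 256 = 193
Complement = 62

62


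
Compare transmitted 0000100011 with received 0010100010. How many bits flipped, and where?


XOR: 0010000001

2 error(s) at position(s): 2, 9


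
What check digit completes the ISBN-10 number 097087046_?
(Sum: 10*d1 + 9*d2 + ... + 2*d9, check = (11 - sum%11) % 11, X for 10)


Weighted sum: 244
244 mod 11 = 2

Check digit: 9


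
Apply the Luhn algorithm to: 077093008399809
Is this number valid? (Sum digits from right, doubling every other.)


Luhn sum = 76
76 mod 10 = 6

Invalid (Luhn sum mod 10 = 6)


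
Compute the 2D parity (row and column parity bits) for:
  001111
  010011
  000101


Row parities: 010
Column parities: 011001

Row P: 010, Col P: 011001, Corner: 1


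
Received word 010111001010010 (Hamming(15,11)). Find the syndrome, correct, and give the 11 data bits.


Syndrome = 9: error at position 9

Data: 01100010010 (corrected bit 9)


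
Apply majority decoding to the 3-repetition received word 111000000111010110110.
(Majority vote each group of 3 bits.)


Groups: 111, 000, 000, 111, 010, 110, 110
Majority votes: 1001011

1001011


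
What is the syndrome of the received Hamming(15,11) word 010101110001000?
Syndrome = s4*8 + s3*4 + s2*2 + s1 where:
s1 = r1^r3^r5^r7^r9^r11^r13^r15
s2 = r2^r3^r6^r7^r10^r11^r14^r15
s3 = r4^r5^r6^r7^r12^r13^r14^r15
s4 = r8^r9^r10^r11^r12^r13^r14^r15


s1=1, s2=1, s3=0, s4=0

Syndrome = 3 (error at position 3)


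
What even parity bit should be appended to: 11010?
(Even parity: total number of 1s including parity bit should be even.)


Number of 1s in data: 3
Parity bit: 1

1


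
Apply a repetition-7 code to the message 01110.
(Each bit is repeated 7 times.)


Each bit -> 7 copies

00000001111111111111111111110000000


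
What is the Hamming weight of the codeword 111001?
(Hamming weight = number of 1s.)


Counting 1s in 111001

4


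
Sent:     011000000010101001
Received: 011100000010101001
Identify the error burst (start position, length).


XOR: 000100000000000000

Burst at position 3, length 1


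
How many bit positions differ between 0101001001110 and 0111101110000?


XOR: 0010100111110
Count of 1s: 7

7


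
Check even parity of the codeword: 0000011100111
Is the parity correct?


Number of 1s: 6

Yes, parity is correct (6 ones)


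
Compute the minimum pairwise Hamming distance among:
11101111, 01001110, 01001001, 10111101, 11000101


Comparing all pairs, minimum distance: 3
Can detect 2 errors, correct 1 errors

3


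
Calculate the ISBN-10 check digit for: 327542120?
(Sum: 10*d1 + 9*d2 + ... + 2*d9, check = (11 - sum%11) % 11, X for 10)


Weighted sum: 183
183 mod 11 = 7

Check digit: 4


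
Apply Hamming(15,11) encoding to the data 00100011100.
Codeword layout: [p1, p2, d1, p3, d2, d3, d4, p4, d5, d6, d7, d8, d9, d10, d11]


Parity bits: p1=0, p2=0, p3=1, p4=1

000101010011100


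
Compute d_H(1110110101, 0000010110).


XOR: 1110100011
Count of 1s: 6

6


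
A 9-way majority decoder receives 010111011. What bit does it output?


Ones: 6 out of 9
Threshold: 5

1 (6/9 voted 1)


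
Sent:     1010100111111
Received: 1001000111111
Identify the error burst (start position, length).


XOR: 0011100000000

Burst at position 2, length 3


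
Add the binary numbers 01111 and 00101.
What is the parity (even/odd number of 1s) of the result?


01111 = 15
00101 = 5
Sum = 20 = 10100
1s count = 2

even parity (2 ones in 10100)


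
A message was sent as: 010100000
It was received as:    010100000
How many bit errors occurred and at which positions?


XOR: 000000000

0 errors (received matches sent)


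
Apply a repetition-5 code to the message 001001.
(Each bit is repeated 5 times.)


Each bit -> 5 copies

000000000011111000000000011111


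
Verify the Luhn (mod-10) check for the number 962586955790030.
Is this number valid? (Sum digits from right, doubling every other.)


Luhn sum = 61
61 mod 10 = 1

Invalid (Luhn sum mod 10 = 1)


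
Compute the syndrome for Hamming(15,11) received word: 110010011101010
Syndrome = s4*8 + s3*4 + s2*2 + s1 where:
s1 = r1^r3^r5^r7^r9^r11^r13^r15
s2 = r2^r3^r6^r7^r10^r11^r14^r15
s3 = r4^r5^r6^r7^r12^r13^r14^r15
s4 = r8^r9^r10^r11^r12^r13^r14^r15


s1=1, s2=1, s3=1, s4=1

Syndrome = 15 (error at position 15)


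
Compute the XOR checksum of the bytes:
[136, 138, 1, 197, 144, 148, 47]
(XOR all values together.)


XOR chain: 136 ^ 138 ^ 1 ^ 197 ^ 144 ^ 148 ^ 47 = 237

237


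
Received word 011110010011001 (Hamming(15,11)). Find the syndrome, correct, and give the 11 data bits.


Syndrome = 0: no error detected

Data: 11000011001 (no errors)


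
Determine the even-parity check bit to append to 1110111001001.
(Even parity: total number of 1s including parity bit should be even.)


Number of 1s in data: 8
Parity bit: 0

0


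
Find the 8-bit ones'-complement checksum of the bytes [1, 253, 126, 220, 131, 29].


Sum = 760 mod 256 = 248
Complement = 7

7


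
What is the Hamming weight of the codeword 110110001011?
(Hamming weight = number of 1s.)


Counting 1s in 110110001011

7


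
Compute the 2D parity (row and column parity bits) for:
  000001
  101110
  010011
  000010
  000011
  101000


Row parities: 101100
Column parities: 010101

Row P: 101100, Col P: 010101, Corner: 1


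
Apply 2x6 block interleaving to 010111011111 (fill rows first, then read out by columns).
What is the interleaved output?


Matrix:
  010111
  011111
Read columns: 001101111111

001101111111


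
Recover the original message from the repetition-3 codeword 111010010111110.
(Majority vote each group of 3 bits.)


Groups: 111, 010, 010, 111, 110
Majority votes: 10011

10011


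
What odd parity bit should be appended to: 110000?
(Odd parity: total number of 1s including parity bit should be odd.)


Number of 1s in data: 2
Parity bit: 1

1


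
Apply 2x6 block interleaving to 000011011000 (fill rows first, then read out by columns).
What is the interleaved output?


Matrix:
  000011
  011000
Read columns: 000101001010

000101001010


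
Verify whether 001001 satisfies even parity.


Number of 1s: 2

Yes, parity is correct (2 ones)


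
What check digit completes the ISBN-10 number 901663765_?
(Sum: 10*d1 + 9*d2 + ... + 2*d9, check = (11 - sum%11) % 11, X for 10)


Weighted sum: 247
247 mod 11 = 5

Check digit: 6


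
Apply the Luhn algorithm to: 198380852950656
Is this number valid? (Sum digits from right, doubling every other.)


Luhn sum = 70
70 mod 10 = 0

Valid (Luhn sum mod 10 = 0)


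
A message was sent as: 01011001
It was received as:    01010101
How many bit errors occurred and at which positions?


XOR: 00001100

2 error(s) at position(s): 4, 5


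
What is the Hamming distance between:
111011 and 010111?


XOR: 101100
Count of 1s: 3

3


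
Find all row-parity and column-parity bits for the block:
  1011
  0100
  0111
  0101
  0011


Row parities: 11100
Column parities: 1110

Row P: 11100, Col P: 1110, Corner: 1


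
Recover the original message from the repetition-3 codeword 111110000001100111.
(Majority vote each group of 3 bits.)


Groups: 111, 110, 000, 001, 100, 111
Majority votes: 110001

110001


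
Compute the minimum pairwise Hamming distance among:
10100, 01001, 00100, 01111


Comparing all pairs, minimum distance: 1
Can detect 0 errors, correct 0 errors

1


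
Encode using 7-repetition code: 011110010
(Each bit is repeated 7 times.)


Each bit -> 7 copies

000000011111111111111111111111111110000000000000011111110000000


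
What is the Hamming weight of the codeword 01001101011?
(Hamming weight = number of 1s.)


Counting 1s in 01001101011

6


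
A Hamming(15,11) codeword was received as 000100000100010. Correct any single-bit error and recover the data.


Syndrome = 0: no error detected

Data: 00000100010 (no errors)


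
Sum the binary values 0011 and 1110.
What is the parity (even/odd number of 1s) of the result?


0011 = 3
1110 = 14
Sum = 17 = 10001
1s count = 2

even parity (2 ones in 10001)


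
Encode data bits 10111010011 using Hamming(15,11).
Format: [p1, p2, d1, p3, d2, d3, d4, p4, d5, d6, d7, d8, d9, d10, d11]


Parity bits: p1=1, p2=0, p3=0, p4=0

101001101010011


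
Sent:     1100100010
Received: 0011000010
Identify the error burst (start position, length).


XOR: 1111100000

Burst at position 0, length 5


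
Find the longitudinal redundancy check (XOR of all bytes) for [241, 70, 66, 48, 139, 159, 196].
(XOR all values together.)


XOR chain: 241 ^ 70 ^ 66 ^ 48 ^ 139 ^ 159 ^ 196 = 21

21


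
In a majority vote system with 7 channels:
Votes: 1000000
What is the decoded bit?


Ones: 1 out of 7
Threshold: 4

0 (1/7 voted 1)


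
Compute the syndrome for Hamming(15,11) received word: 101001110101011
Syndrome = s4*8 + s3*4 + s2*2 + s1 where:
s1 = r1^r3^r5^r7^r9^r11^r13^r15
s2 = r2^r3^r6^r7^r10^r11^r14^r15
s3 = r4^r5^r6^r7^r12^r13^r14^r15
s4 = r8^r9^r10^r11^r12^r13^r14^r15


s1=0, s2=0, s3=1, s4=1

Syndrome = 12 (error at position 12)


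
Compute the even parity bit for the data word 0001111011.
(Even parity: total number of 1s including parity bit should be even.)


Number of 1s in data: 6
Parity bit: 0

0


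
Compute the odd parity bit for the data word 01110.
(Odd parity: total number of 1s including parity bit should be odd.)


Number of 1s in data: 3
Parity bit: 0

0


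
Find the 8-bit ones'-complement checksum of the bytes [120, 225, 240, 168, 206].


Sum = 959 mod 256 = 191
Complement = 64

64


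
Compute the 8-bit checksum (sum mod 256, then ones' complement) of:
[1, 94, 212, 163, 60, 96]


Sum = 626 mod 256 = 114
Complement = 141

141


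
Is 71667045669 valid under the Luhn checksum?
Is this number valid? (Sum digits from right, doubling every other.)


Luhn sum = 48
48 mod 10 = 8

Invalid (Luhn sum mod 10 = 8)


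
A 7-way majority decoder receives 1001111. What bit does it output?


Ones: 5 out of 7
Threshold: 4

1 (5/7 voted 1)


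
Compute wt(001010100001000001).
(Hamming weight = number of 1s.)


Counting 1s in 001010100001000001

5


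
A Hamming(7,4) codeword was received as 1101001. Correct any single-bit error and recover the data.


Syndrome = 0: no error detected

Data: 0001 (no errors)


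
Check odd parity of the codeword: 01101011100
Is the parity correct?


Number of 1s: 6

No, parity error (6 ones)


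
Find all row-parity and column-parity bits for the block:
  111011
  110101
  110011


Row parities: 100
Column parities: 111101

Row P: 100, Col P: 111101, Corner: 1


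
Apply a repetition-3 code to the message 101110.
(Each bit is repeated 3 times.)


Each bit -> 3 copies

111000111111111000


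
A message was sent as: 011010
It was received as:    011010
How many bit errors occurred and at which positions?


XOR: 000000

0 errors (received matches sent)


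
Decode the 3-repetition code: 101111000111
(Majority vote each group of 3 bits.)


Groups: 101, 111, 000, 111
Majority votes: 1101

1101


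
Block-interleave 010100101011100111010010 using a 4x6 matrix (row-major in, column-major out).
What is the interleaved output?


Matrix:
  010100
  101011
  100111
  010010
Read columns: 011010010100101001110110

011010010100101001110110


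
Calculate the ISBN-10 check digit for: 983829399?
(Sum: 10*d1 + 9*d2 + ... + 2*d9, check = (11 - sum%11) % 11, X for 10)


Weighted sum: 356
356 mod 11 = 4

Check digit: 7


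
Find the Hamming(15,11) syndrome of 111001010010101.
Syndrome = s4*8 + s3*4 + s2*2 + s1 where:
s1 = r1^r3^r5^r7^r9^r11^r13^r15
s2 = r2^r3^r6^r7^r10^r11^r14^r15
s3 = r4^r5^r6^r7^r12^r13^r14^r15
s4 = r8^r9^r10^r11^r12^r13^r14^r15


s1=1, s2=1, s3=1, s4=0

Syndrome = 7 (error at position 7)


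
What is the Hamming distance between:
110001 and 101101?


XOR: 011100
Count of 1s: 3

3


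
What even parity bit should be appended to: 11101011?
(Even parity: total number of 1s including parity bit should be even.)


Number of 1s in data: 6
Parity bit: 0

0


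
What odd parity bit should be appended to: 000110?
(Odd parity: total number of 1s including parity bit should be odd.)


Number of 1s in data: 2
Parity bit: 1

1


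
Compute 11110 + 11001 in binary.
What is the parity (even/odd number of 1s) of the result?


11110 = 30
11001 = 25
Sum = 55 = 110111
1s count = 5

odd parity (5 ones in 110111)


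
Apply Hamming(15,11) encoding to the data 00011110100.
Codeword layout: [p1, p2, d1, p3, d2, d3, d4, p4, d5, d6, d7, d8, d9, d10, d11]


Parity bits: p1=0, p2=1, p3=0, p4=0

010000101110100


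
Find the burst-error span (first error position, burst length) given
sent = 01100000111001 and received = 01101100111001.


XOR: 00001100000000

Burst at position 4, length 2


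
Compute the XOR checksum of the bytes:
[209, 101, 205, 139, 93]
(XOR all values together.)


XOR chain: 209 ^ 101 ^ 205 ^ 139 ^ 93 = 175

175


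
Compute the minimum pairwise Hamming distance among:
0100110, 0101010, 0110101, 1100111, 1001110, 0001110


Comparing all pairs, minimum distance: 1
Can detect 0 errors, correct 0 errors

1


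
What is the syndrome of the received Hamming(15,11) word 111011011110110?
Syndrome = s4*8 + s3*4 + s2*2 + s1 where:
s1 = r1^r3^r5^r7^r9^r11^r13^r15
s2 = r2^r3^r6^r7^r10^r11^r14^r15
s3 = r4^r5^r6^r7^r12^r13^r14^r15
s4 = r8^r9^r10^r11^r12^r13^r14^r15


s1=0, s2=0, s3=0, s4=0

Syndrome = 0 (no error)


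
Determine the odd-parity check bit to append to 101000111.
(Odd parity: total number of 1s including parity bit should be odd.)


Number of 1s in data: 5
Parity bit: 0

0


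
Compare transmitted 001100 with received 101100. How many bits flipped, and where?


XOR: 100000

1 error(s) at position(s): 0


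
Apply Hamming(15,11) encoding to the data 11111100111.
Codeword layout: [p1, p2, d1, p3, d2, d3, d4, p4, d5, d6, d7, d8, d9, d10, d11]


Parity bits: p1=0, p2=0, p3=0, p4=1

001011111100111


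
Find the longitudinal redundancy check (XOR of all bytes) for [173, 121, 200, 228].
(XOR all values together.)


XOR chain: 173 ^ 121 ^ 200 ^ 228 = 248

248


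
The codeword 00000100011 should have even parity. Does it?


Number of 1s: 3

No, parity error (3 ones)


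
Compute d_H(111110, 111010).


XOR: 000100
Count of 1s: 1

1


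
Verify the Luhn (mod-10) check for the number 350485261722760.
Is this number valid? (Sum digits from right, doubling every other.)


Luhn sum = 48
48 mod 10 = 8

Invalid (Luhn sum mod 10 = 8)


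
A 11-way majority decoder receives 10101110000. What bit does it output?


Ones: 5 out of 11
Threshold: 6

0 (5/11 voted 1)


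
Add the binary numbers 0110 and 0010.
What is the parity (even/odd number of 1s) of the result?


0110 = 6
0010 = 2
Sum = 8 = 1000
1s count = 1

odd parity (1 ones in 1000)


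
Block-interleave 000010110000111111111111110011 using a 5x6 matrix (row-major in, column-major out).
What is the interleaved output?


Matrix:
  000010
  110000
  111111
  111111
  110011
Read columns: 011110111100110001101011100111

011110111100110001101011100111


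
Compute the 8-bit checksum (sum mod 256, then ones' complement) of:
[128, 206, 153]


Sum = 487 mod 256 = 231
Complement = 24

24


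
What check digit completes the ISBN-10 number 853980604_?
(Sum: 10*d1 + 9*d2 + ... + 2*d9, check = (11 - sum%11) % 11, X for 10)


Weighted sum: 292
292 mod 11 = 6

Check digit: 5


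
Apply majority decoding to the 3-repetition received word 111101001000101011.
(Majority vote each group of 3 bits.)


Groups: 111, 101, 001, 000, 101, 011
Majority votes: 110011

110011


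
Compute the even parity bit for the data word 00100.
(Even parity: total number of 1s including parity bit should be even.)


Number of 1s in data: 1
Parity bit: 1

1


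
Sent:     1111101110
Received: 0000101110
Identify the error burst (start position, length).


XOR: 1111000000

Burst at position 0, length 4


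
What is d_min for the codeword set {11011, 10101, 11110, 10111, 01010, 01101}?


Comparing all pairs, minimum distance: 1
Can detect 0 errors, correct 0 errors

1


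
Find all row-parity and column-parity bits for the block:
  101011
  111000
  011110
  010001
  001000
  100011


Row parities: 010011
Column parities: 110111

Row P: 010011, Col P: 110111, Corner: 1


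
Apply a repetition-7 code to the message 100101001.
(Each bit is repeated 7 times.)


Each bit -> 7 copies

111111100000000000000111111100000001111111000000000000001111111


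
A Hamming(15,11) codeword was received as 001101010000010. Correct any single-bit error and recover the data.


Syndrome = 7: error at position 7

Data: 10110000010 (corrected bit 7)


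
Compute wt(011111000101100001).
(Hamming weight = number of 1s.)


Counting 1s in 011111000101100001

9


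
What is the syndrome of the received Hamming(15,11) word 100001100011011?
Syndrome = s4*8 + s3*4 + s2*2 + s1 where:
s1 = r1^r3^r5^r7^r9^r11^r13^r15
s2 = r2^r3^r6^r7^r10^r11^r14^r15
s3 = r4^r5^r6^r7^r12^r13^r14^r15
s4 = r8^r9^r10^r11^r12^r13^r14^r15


s1=0, s2=1, s3=1, s4=0

Syndrome = 6 (error at position 6)


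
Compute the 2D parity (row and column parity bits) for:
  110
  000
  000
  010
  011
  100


Row parities: 000101
Column parities: 011

Row P: 000101, Col P: 011, Corner: 0


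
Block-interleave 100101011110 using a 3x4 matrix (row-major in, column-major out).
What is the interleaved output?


Matrix:
  1001
  0101
  1110
Read columns: 101011001110

101011001110


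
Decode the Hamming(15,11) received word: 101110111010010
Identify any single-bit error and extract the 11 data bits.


Syndrome = 0: no error detected

Data: 11011010010 (no errors)


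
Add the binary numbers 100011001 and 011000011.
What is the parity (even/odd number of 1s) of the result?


100011001 = 281
011000011 = 195
Sum = 476 = 111011100
1s count = 6

even parity (6 ones in 111011100)


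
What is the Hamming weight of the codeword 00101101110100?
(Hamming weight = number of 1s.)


Counting 1s in 00101101110100

7


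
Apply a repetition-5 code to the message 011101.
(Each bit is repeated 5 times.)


Each bit -> 5 copies

000001111111111111110000011111


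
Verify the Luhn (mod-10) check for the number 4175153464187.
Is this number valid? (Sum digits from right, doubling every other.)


Luhn sum = 56
56 mod 10 = 6

Invalid (Luhn sum mod 10 = 6)


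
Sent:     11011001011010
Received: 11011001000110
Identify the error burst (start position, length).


XOR: 00000000011100

Burst at position 9, length 3


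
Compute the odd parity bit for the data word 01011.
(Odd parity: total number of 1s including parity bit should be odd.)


Number of 1s in data: 3
Parity bit: 0

0


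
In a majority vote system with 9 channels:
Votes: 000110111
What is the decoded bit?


Ones: 5 out of 9
Threshold: 5

1 (5/9 voted 1)


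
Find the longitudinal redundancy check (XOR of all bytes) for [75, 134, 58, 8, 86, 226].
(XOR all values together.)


XOR chain: 75 ^ 134 ^ 58 ^ 8 ^ 86 ^ 226 = 75

75


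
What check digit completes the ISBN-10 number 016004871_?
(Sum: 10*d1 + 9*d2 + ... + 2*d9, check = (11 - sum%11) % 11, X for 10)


Weighted sum: 132
132 mod 11 = 0

Check digit: 0


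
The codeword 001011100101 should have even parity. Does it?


Number of 1s: 6

Yes, parity is correct (6 ones)


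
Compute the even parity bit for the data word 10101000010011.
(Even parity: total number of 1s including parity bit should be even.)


Number of 1s in data: 6
Parity bit: 0

0


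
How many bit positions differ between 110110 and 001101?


XOR: 111011
Count of 1s: 5

5


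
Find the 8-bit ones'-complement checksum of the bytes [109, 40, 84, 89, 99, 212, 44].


Sum = 677 mod 256 = 165
Complement = 90

90


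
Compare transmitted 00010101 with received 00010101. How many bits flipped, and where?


XOR: 00000000

0 errors (received matches sent)


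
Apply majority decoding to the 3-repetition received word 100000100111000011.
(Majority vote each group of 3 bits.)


Groups: 100, 000, 100, 111, 000, 011
Majority votes: 000101

000101


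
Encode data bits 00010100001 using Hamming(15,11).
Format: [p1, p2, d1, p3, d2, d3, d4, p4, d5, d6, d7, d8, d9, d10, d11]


Parity bits: p1=0, p2=1, p3=0, p4=0

010000100100001


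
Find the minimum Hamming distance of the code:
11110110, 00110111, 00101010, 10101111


Comparing all pairs, minimum distance: 3
Can detect 2 errors, correct 1 errors

3


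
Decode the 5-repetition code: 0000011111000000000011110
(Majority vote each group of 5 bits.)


Groups: 00000, 11111, 00000, 00000, 11110
Majority votes: 01001

01001


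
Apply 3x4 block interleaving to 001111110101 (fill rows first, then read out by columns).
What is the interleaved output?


Matrix:
  0011
  1111
  0101
Read columns: 010011110111

010011110111


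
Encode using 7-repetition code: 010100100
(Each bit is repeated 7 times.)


Each bit -> 7 copies

000000011111110000000111111100000000000000111111100000000000000


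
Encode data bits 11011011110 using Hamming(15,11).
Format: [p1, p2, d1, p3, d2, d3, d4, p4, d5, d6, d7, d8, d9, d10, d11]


Parity bits: p1=0, p2=0, p3=1, p4=1

001110111011110


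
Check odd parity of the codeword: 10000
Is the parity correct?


Number of 1s: 1

Yes, parity is correct (1 ones)


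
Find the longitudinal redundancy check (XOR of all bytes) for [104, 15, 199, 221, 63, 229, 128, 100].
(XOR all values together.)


XOR chain: 104 ^ 15 ^ 199 ^ 221 ^ 63 ^ 229 ^ 128 ^ 100 = 67

67


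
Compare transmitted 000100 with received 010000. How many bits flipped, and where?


XOR: 010100

2 error(s) at position(s): 1, 3


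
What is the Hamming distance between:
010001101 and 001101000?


XOR: 011100101
Count of 1s: 5

5


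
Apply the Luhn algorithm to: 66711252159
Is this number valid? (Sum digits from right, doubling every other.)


Luhn sum = 43
43 mod 10 = 3

Invalid (Luhn sum mod 10 = 3)


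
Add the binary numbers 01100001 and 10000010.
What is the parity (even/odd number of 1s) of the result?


01100001 = 97
10000010 = 130
Sum = 227 = 11100011
1s count = 5

odd parity (5 ones in 11100011)


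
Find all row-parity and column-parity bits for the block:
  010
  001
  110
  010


Row parities: 1101
Column parities: 111

Row P: 1101, Col P: 111, Corner: 1


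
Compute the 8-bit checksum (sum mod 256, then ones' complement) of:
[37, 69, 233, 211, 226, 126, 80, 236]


Sum = 1218 mod 256 = 194
Complement = 61

61


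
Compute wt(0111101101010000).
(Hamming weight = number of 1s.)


Counting 1s in 0111101101010000

8


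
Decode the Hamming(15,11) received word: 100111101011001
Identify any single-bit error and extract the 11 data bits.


Syndrome = 0: no error detected

Data: 01111011001 (no errors)


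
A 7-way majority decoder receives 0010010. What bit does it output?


Ones: 2 out of 7
Threshold: 4

0 (2/7 voted 1)


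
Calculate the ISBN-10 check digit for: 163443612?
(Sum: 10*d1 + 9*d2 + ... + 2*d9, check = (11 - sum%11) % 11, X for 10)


Weighted sum: 186
186 mod 11 = 10

Check digit: 1


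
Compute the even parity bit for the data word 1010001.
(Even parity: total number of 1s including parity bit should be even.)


Number of 1s in data: 3
Parity bit: 1

1


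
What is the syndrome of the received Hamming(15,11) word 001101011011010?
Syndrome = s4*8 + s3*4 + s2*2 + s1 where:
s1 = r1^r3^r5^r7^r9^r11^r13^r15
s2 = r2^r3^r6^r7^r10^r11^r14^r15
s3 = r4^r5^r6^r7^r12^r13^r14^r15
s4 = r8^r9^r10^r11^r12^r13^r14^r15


s1=1, s2=0, s3=0, s4=1

Syndrome = 9 (error at position 9)


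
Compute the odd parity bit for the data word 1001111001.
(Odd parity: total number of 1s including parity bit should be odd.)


Number of 1s in data: 6
Parity bit: 1

1


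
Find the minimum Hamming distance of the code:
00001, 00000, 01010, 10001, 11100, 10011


Comparing all pairs, minimum distance: 1
Can detect 0 errors, correct 0 errors

1


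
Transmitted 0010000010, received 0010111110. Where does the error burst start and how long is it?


XOR: 0000111100

Burst at position 4, length 4


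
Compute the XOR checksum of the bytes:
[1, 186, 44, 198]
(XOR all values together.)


XOR chain: 1 ^ 186 ^ 44 ^ 198 = 81

81


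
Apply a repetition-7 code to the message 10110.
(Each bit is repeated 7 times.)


Each bit -> 7 copies

11111110000000111111111111110000000


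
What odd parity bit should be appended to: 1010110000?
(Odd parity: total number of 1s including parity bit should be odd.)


Number of 1s in data: 4
Parity bit: 1

1


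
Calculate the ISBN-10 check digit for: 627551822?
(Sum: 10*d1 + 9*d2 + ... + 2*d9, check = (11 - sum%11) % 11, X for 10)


Weighted sum: 246
246 mod 11 = 4

Check digit: 7


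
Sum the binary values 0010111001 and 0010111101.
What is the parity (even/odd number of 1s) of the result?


0010111001 = 185
0010111101 = 189
Sum = 374 = 101110110
1s count = 6

even parity (6 ones in 101110110)


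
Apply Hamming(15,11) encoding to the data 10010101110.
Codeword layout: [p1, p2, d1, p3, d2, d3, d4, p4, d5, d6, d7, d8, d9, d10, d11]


Parity bits: p1=1, p2=0, p3=0, p4=0

101000100101110


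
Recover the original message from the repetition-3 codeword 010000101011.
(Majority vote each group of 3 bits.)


Groups: 010, 000, 101, 011
Majority votes: 0011

0011


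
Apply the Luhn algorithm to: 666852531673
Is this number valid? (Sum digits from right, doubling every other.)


Luhn sum = 43
43 mod 10 = 3

Invalid (Luhn sum mod 10 = 3)


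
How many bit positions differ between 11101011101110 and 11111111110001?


XOR: 00010100011111
Count of 1s: 7

7


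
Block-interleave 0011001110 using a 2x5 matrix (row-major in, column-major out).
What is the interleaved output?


Matrix:
  00110
  01110
Read columns: 0001111100

0001111100


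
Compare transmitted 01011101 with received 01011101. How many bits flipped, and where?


XOR: 00000000

0 errors (received matches sent)


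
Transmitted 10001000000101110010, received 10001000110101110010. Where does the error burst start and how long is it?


XOR: 00000000110000000000

Burst at position 8, length 2


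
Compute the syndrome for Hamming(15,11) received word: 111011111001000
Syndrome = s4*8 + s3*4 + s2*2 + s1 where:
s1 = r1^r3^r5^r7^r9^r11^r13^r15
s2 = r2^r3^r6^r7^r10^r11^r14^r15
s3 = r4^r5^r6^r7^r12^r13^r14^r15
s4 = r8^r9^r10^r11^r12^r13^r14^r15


s1=1, s2=0, s3=0, s4=1

Syndrome = 9 (error at position 9)
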